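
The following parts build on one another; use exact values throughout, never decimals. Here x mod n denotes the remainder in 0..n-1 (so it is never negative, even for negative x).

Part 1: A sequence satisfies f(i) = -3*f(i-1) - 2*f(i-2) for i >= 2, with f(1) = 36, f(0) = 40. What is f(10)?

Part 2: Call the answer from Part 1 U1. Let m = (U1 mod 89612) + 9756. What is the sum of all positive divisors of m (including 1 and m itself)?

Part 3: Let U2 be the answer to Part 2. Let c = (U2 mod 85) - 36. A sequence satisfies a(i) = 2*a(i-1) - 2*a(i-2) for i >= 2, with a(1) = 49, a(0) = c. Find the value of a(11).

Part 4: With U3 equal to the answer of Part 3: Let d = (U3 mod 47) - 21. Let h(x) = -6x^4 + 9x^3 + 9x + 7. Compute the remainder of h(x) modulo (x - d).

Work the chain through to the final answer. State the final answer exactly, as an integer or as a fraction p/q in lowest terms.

Part 1: f(2) = -3*(36) - 2*(40) = -188; iterating: f(2)=-188, f(3)=492, f(4)=-1100, f(5)=2316, f(6)=-4748, f(7)=9612, f(8)=-19340, f(9)=38796, f(10)=-77708; answer -77708
Part 2: U1 = -77708; m = 21660; 21660 = 2^2 * 3 * 5 * 19^2; sigma = (1 + 2 + 4) * (1 + 3) * (1 + 5) * (1 + 19 + 361) = 7 * 4 * 6 * 381 = 64008; answer 64008
Part 3: U2 = 64008; c = -33; a(2) = 2*(49) - 2*(-33) = 164; iterating: a(2)=164, a(3)=230, a(4)=132, a(5)=-196, a(6)=-656, a(7)=-920, a(8)=-528, a(9)=784, a(10)=2624, a(11)=3680; answer 3680
Part 4: U3 = 3680; d = -7; remainder = value at the root: -6*(-7)^4 + 9*(-7)^3 + 9*(-7)^1 + 7 = (-14406) + (-3087) + (-63) + (7) = -17549; answer -17549

-17549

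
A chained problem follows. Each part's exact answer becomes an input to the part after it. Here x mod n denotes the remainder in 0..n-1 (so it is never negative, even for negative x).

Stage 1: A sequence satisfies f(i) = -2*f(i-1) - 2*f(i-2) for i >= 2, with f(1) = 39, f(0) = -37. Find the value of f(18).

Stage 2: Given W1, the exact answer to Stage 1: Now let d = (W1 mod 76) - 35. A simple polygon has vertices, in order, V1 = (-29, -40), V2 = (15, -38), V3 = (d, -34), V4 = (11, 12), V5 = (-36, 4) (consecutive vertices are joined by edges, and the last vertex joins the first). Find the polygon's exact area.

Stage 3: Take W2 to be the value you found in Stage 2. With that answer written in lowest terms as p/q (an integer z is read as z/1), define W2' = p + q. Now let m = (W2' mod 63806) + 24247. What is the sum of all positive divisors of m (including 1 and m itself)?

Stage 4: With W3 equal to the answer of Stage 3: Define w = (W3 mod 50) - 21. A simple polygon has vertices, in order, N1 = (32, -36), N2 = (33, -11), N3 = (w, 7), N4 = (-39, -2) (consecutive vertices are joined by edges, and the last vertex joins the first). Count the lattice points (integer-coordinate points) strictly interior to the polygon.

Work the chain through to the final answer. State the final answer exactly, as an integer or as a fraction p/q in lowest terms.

1521

Stage 1: f(2) = -2*(39) - 2*(-37) = -4; iterating: f(2)=-4, f(3)=-70, f(4)=148, f(5)=-156, f(6)=16, f(7)=280, f(8)=-592, f(9)=624, f(10)=-64, f(11)=-1120, f(12)=2368, f(13)=-2496, f(14)=256, f(15)=4480, f(16)=-9472, f(17)=9984, f(18)=-1024; answer -1024
Stage 2: W1 = -1024; d = 5; cross terms: (-29*-38 - 15*-40)=1702, (15*-34 - 5*-38)=-320, (5*12 - 11*-34)=434, (11*4 - -36*12)=476, (-36*-40 - -29*4)=1556; twice the area = |3848| = 3848; area = 1924; answer 1924
Stage 3: W2 = 1924; threaded value p + q = 1925; m = 26172; 26172 = 2^2 * 3^2 * 727; sigma = (1 + 2 + 4) * (1 + 3 + 9) * (1 + 727) = 7 * 13 * 728 = 66248; answer 66248
Stage 4: W3 = 66248; w = 27; cross terms: (32*-11 - 33*-36)=836, (33*7 - 27*-11)=528, (27*-2 - -39*7)=219, (-39*-36 - 32*-2)=1468; twice the area = |3051| = 3051; area = 3051/2; boundary points = 1 + 6 + 3 + 1 = 11; strictly interior points = area - boundary/2 + 1 = 1521; answer 1521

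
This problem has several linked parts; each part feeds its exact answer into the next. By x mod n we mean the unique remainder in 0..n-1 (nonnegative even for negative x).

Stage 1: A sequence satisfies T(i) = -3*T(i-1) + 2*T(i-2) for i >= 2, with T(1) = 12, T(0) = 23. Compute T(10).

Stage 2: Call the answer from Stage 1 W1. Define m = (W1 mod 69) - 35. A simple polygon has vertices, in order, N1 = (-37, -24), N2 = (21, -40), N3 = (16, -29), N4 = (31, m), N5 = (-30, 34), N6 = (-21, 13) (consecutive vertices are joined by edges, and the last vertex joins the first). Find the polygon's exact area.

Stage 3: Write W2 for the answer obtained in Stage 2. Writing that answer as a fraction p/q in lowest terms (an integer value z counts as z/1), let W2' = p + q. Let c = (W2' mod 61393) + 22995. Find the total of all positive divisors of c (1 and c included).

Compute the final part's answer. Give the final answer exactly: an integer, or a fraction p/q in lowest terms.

48096

Stage 1: T(2) = -3*(12) + 2*(23) = 10; iterating: T(2)=10, T(3)=-6, T(4)=38, T(5)=-126, T(6)=454, T(7)=-1614, T(8)=5750, T(9)=-20478, T(10)=72934; answer 72934
Stage 2: W1 = 72934; m = -34; cross terms: (-37*-40 - 21*-24)=1984, (21*-29 - 16*-40)=31, (16*-34 - 31*-29)=355, (31*34 - -30*-34)=34, (-30*13 - -21*34)=324, (-21*-24 - -37*13)=985; twice the area = |3713| = 3713; area = 3713/2; answer 3713/2
Stage 3: W2 = 3713/2; threaded value p + q = 3715; c = 26710; 26710 = 2 * 5 * 2671; sigma = (1 + 2) * (1 + 5) * (1 + 2671) = 3 * 6 * 2672 = 48096; answer 48096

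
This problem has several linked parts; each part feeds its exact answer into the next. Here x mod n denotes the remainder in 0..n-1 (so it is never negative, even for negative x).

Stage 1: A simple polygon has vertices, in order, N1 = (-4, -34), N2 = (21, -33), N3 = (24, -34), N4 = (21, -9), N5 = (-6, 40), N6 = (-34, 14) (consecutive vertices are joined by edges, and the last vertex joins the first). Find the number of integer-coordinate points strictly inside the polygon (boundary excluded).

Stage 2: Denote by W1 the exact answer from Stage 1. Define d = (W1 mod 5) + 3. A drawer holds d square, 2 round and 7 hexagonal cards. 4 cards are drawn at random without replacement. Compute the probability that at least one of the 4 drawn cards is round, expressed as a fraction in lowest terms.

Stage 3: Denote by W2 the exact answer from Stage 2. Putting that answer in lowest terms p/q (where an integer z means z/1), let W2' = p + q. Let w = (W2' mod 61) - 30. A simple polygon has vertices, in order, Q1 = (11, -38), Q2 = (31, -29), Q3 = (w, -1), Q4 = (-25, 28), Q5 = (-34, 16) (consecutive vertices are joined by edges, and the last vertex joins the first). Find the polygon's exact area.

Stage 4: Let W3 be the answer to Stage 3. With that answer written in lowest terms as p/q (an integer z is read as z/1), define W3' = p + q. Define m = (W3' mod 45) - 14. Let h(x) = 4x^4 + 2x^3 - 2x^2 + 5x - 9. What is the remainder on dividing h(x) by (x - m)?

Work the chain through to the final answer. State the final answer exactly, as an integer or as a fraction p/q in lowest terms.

24570

Stage 1: cross terms: (-4*-33 - 21*-34)=846, (21*-34 - 24*-33)=78, (24*-9 - 21*-34)=498, (21*40 - -6*-9)=786, (-6*14 - -34*40)=1276, (-34*-34 - -4*14)=1212; twice the area = |4696| = 4696; area = 2348; boundary points = 1 + 1 + 1 + 1 + 2 + 6 = 12; strictly interior points = area - boundary/2 + 1 = 2343; answer 2343
Stage 2: W1 = 2343; d = 6; total draws C(15,4) = 1365; complement C(13,4) = 715; favorable 1365 - 715 = 650; P = 10/21; answer 10/21
Stage 3: W2 = 10/21; threaded value p + q = 31; w = 1; cross terms: (11*-29 - 31*-38)=859, (31*-1 - 1*-29)=-2, (1*28 - -25*-1)=3, (-25*16 - -34*28)=552, (-34*-38 - 11*16)=1116; twice the area = |2528| = 2528; area = 1264; answer 1264
Stage 4: W3 = 1264; threaded value p + q = 1265; m = -9; remainder = value at the root: 4*(-9)^4 + 2*(-9)^3 - 2*(-9)^2 + 5*(-9)^1 - 9 = (26244) + (-1458) + (-162) + (-45) + (-9) = 24570; answer 24570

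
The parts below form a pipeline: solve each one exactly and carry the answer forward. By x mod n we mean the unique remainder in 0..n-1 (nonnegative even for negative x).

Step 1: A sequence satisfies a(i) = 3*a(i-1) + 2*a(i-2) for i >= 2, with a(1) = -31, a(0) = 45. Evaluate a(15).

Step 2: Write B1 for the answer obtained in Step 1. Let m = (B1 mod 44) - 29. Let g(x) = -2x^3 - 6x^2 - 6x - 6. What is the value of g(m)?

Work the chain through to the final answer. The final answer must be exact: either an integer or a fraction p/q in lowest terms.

682

Step 1: a(2) = 3*(-31) + 2*(45) = -3; iterating: a(2)=-3, a(3)=-71, a(4)=-219, a(5)=-799, a(6)=-2835, a(7)=-10103, a(8)=-35979, a(9)=-128143, a(10)=-456387, a(11)=-1625447, a(12)=-5789115, a(13)=-20618239, a(14)=-73432947, a(15)=-261535319; answer -261535319
Step 2: B1 = -261535319; m = -8; -2*(-8)^3 - 6*(-8)^2 - 6*(-8)^1 - 6 = (1024) + (-384) + (48) + (-6) = 682; answer 682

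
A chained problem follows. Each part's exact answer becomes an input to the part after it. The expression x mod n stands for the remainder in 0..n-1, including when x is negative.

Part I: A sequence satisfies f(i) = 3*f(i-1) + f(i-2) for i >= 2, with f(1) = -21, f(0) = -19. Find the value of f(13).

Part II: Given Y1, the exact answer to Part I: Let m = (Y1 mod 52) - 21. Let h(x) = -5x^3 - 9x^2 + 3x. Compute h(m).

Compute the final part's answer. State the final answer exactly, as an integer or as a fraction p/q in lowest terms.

-57530

Part I: f(2) = 3*(-21) + 1*(-19) = -82; iterating: f(2)=-82, f(3)=-267, f(4)=-883, f(5)=-2916, f(6)=-9631, f(7)=-31809, f(8)=-105058, f(9)=-346983, f(10)=-1146007, f(11)=-3785004, f(12)=-12501019, f(13)=-41288061; answer -41288061
Part II: Y1 = -41288061; m = 22; -5*(22)^3 - 9*(22)^2 + 3*(22)^1 = (-53240) + (-4356) + (66) = -57530; answer -57530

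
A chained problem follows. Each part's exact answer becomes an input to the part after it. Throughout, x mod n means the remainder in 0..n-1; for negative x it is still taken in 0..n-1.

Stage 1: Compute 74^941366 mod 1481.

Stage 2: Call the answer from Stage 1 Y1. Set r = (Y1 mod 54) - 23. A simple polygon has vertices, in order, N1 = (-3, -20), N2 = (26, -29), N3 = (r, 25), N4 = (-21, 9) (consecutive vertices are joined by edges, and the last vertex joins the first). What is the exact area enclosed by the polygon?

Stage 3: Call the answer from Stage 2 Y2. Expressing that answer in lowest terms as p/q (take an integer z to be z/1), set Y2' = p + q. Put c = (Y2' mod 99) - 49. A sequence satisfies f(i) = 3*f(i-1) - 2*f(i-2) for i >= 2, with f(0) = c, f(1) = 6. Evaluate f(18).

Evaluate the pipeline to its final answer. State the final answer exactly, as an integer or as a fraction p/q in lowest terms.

12058538

Stage 1: squarings mod 1481: 74^1=74, 74^2=1033, 74^4=769, 74^8=442, 74^16=1353, 74^32=93, 74^64=1244, 74^128=1372, 74^256=33, 74^512=1089, 74^1024=1121, 74^2048=753, 74^4096=1267, 74^8192=1366, 74^16384=1377, 74^32768=449, 74^65536=185, 74^131072=162, 74^262144=1067, 74^524288=1081; 74^941366 = 74^2 * 74^4 * 74^16 * 74^32 * 74^256 * 74^1024 * 74^2048 * 74^4096 * 74^16384 * 74^131072 * 74^262144 * 74^524288 = 325 (mod 1481); answer 325
Stage 2: Y1 = 325; r = -22; cross terms: (-3*-29 - 26*-20)=607, (26*25 - -22*-29)=12, (-22*9 - -21*25)=327, (-21*-20 - -3*9)=447; twice the area = |1393| = 1393; area = 1393/2; answer 1393/2
Stage 3: Y2 = 1393/2; threaded value p + q = 1395; c = -40; f(2) = 3*(6) - 2*(-40) = 98; iterating: f(2)=98, f(3)=282, f(4)=650, f(5)=1386, f(6)=2858, f(7)=5802, f(8)=11690, f(9)=23466, f(10)=47018, f(11)=94122, f(12)=188330, f(13)=376746, f(14)=753578, f(15)=1507242, f(16)=3014570, f(17)=6029226, f(18)=12058538; answer 12058538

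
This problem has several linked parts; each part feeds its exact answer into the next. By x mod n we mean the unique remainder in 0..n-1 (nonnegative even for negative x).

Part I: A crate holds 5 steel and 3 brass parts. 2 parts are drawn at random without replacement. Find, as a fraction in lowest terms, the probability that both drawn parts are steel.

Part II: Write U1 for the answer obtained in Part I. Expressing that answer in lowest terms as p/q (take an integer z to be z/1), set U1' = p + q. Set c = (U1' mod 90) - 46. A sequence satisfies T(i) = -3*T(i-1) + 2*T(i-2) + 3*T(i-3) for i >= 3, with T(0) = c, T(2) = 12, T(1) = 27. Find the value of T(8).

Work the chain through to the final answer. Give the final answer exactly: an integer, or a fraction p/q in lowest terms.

Part I: total draws C(8,2) = 28; favorable C(5,2) = 10; P = 5/14; answer 5/14
Part II: U1 = 5/14; threaded value p + q = 19; c = -27; T(3) = -3*(12) + 2*(27) + 3*(-27) = -63; iterating: T(3)=-63, T(4)=294, T(5)=-972, T(6)=3315, T(7)=-11007, T(8)=36735; answer 36735

36735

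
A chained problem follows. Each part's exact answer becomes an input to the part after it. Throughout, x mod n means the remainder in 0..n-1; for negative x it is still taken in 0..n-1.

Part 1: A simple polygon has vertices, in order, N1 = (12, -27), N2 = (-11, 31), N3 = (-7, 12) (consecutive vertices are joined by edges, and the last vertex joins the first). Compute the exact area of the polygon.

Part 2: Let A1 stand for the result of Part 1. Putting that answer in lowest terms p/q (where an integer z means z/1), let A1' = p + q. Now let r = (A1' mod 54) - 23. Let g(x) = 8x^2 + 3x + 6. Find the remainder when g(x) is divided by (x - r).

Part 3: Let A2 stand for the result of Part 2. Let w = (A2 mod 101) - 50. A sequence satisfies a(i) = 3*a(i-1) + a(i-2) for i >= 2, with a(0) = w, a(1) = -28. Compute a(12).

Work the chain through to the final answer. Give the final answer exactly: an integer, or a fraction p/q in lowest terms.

-19450485

Part 1: cross terms: (12*31 - -11*-27)=75, (-11*12 - -7*31)=85, (-7*-27 - 12*12)=45; twice the area = |205| = 205; area = 205/2; answer 205/2
Part 2: A1 = 205/2; threaded value p + q = 207; r = 22; remainder = value at the root: 8*(22)^2 + 3*(22)^1 + 6 = (3872) + (66) + (6) = 3944; answer 3944
Part 3: A2 = 3944; w = -45; a(2) = 3*(-28) + 1*(-45) = -129; iterating: a(2)=-129, a(3)=-415, a(4)=-1374, a(5)=-4537, a(6)=-14985, a(7)=-49492, a(8)=-163461, a(9)=-539875, a(10)=-1783086, a(11)=-5889133, a(12)=-19450485; answer -19450485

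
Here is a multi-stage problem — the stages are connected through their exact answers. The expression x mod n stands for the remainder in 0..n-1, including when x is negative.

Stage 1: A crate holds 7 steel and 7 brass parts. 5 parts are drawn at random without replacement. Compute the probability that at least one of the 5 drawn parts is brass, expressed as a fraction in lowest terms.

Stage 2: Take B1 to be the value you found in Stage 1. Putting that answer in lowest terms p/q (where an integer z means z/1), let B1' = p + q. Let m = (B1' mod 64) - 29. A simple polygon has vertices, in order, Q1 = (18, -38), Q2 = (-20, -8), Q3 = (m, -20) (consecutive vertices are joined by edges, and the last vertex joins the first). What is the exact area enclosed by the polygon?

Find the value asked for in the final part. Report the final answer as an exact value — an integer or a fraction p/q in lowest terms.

Stage 1: total draws C(14,5) = 2002; complement C(7,5) = 21; favorable 2002 - 21 = 1981; P = 283/286; answer 283/286
Stage 2: B1 = 283/286; threaded value p + q = 569; m = 28; cross terms: (18*-8 - -20*-38)=-904, (-20*-20 - 28*-8)=624, (28*-38 - 18*-20)=-704; twice the area = |-984| = 984; area = 492; answer 492

492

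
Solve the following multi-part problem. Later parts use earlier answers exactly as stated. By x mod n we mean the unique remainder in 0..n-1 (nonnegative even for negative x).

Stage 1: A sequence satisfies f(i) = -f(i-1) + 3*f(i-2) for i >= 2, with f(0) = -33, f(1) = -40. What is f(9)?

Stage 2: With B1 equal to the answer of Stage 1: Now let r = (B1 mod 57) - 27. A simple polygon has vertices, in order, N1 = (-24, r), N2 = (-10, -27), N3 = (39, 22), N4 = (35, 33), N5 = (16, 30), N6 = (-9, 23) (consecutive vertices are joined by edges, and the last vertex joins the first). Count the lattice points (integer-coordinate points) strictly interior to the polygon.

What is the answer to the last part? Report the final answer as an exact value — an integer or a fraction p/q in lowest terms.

1826

Stage 1: f(2) = -1*(-40) + 3*(-33) = -59; iterating: f(2)=-59, f(3)=-61, f(4)=-116, f(5)=-67, f(6)=-281, f(7)=80, f(8)=-923, f(9)=1163; answer 1163
Stage 2: B1 = 1163; r = -4; cross terms: (-24*-27 - -10*-4)=608, (-10*22 - 39*-27)=833, (39*33 - 35*22)=517, (35*30 - 16*33)=522, (16*23 - -9*30)=638, (-9*-4 - -24*23)=588; twice the area = |3706| = 3706; area = 1853; boundary points = 1 + 49 + 1 + 1 + 1 + 3 = 56; strictly interior points = area - boundary/2 + 1 = 1826; answer 1826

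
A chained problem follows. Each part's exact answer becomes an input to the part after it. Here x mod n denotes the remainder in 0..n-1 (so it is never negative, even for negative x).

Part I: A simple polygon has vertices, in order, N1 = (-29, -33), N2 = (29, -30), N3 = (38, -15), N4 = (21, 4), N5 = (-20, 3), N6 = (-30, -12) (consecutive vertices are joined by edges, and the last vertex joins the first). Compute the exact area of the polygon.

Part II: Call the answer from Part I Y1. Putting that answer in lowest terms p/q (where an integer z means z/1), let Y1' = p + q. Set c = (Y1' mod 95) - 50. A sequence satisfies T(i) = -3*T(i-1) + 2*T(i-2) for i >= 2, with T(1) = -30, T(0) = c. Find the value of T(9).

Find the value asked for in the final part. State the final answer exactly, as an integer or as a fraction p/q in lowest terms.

Part I: cross terms: (-29*-30 - 29*-33)=1827, (29*-15 - 38*-30)=705, (38*4 - 21*-15)=467, (21*3 - -20*4)=143, (-20*-12 - -30*3)=330, (-30*-33 - -29*-12)=642; twice the area = |4114| = 4114; area = 2057; answer 2057
Part II: Y1 = 2057; threaded value p + q = 2058; c = 13; T(2) = -3*(-30) + 2*(13) = 116; iterating: T(2)=116, T(3)=-408, T(4)=1456, T(5)=-5184, T(6)=18464, T(7)=-65760, T(8)=234208, T(9)=-834144; answer -834144

-834144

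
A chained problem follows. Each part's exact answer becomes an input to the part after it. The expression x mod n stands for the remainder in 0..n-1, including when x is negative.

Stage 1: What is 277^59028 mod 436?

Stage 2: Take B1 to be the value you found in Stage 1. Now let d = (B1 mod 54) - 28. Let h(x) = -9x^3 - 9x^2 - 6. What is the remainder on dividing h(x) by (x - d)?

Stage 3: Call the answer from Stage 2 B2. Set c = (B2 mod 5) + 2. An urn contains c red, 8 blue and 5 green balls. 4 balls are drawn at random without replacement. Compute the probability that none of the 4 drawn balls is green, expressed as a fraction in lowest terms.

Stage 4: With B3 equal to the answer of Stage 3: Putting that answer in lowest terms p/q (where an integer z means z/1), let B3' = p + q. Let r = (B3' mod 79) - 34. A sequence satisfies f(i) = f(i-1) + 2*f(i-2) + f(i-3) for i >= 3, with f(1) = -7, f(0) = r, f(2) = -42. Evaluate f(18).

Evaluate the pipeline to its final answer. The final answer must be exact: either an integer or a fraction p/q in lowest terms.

-4876779

Stage 1: squarings mod 436: 277^1=277, 277^2=429, 277^4=49, 277^8=221, 277^16=9, 277^32=81, 277^64=21, 277^128=5, 277^256=25, 277^512=189, 277^1024=405, 277^2048=89, 277^4096=73, 277^8192=97, 277^16384=253, 277^32768=353; 277^59028 = 277^4 * 277^16 * 277^128 * 277^512 * 277^1024 * 277^8192 * 277^16384 * 277^32768 = 125 (mod 436); answer 125
Stage 2: B1 = 125; d = -11; remainder = value at the root: -9*(-11)^3 - 9*(-11)^2 - 6 = (11979) + (-1089) + (-6) = 10884; answer 10884
Stage 3: B2 = 10884; c = 6; total draws C(19,4) = 3876; favorable C(14,4) = 1001; P = 1001/3876; answer 1001/3876
Stage 4: B3 = 1001/3876; threaded value p + q = 4877; r = 24; f(3) = 1*(-42) + 2*(-7) + 1*(24) = -32; iterating: f(3)=-32, f(4)=-123, f(5)=-229, f(6)=-507, f(7)=-1088, f(8)=-2331, f(9)=-5014, f(10)=-10764, f(11)=-23123, f(12)=-49665, f(13)=-106675, f(14)=-229128, f(15)=-492143, f(16)=-1057074, f(17)=-2270488, f(18)=-4876779; answer -4876779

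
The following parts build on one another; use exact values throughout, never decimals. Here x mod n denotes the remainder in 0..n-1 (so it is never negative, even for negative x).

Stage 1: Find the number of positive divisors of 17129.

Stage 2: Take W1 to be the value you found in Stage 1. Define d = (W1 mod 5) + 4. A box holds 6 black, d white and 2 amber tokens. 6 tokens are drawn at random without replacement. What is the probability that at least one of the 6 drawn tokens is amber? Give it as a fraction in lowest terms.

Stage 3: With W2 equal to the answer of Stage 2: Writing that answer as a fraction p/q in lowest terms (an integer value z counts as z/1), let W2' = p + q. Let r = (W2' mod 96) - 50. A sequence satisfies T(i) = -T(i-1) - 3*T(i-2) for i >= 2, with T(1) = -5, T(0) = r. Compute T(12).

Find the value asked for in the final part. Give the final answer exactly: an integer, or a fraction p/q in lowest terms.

28883

Stage 1: 17129 = 7 * 2447; number of divisors = (1+1) * (1+1) = 4; answer 4
Stage 2: W1 = 4; d = 8; total draws C(16,6) = 8008; complement C(14,6) = 3003; favorable 8008 - 3003 = 5005; P = 5/8; answer 5/8
Stage 3: W2 = 5/8; threaded value p + q = 13; r = -37; T(2) = -1*(-5) - 3*(-37) = 116; iterating: T(2)=116, T(3)=-101, T(4)=-247, T(5)=550, T(6)=191, T(7)=-1841, T(8)=1268, T(9)=4255, T(10)=-8059, T(11)=-4706, T(12)=28883; answer 28883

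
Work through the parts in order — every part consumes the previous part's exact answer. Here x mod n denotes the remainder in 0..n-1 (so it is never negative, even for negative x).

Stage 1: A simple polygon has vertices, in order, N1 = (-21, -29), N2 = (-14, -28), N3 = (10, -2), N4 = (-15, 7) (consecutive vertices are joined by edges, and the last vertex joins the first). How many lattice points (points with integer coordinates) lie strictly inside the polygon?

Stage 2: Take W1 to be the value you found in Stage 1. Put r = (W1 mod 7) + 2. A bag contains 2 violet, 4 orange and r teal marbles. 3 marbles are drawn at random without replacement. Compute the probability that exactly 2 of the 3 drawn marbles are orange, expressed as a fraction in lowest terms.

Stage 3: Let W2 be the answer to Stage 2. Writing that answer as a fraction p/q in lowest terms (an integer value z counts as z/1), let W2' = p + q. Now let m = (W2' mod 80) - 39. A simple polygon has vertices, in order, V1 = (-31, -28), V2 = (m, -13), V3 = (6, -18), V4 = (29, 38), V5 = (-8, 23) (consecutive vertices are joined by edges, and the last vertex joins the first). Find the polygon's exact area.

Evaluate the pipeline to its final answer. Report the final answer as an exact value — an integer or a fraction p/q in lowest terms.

Stage 1: cross terms: (-21*-28 - -14*-29)=182, (-14*-2 - 10*-28)=308, (10*7 - -15*-2)=40, (-15*-29 - -21*7)=582; twice the area = |1112| = 1112; area = 556; boundary points = 1 + 2 + 1 + 6 = 10; strictly interior points = area - boundary/2 + 1 = 552; answer 552
Stage 2: W1 = 552; r = 8; total draws C(14,3) = 364; favorable C(4,2)*C(10,1) = 60; P = 15/91; answer 15/91
Stage 3: W2 = 15/91; threaded value p + q = 106; m = -13; cross terms: (-31*-13 - -13*-28)=39, (-13*-18 - 6*-13)=312, (6*38 - 29*-18)=750, (29*23 - -8*38)=971, (-8*-28 - -31*23)=937; twice the area = |3009| = 3009; area = 3009/2; answer 3009/2

3009/2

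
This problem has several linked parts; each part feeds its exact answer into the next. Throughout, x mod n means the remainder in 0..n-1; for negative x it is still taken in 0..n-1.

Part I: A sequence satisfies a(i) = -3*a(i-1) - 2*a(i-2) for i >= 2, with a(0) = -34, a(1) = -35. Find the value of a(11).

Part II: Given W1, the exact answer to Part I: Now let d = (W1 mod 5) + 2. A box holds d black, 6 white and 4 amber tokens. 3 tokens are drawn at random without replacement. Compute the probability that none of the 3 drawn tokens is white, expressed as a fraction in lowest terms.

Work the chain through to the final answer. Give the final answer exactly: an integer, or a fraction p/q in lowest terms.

35/286

Part I: a(2) = -3*(-35) - 2*(-34) = 173; iterating: a(2)=173, a(3)=-449, a(4)=1001, a(5)=-2105, a(6)=4313, a(7)=-8729, a(8)=17561, a(9)=-35225, a(10)=70553, a(11)=-141209; answer -141209
Part II: W1 = -141209; d = 3; total draws C(13,3) = 286; favorable C(7,3) = 35; P = 35/286; answer 35/286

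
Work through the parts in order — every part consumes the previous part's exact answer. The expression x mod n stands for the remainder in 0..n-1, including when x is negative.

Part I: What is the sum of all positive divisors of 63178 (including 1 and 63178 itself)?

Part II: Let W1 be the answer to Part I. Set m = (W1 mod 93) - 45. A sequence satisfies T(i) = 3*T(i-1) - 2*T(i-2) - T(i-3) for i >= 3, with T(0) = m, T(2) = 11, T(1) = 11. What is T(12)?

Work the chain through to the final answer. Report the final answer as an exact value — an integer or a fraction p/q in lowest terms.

Part I: 63178 = 2 * 31 * 1019; sigma = (1 + 2) * (1 + 31) * (1 + 1019) = 3 * 32 * 1020 = 97920; answer 97920
Part II: W1 = 97920; m = 39; T(3) = 3*(11) - 2*(11) - 1*(39) = -28; iterating: T(3)=-28, T(4)=-117, T(5)=-306, T(6)=-656, T(7)=-1239, T(8)=-2099, T(9)=-3163, T(10)=-4052, T(11)=-3731, T(12)=74; answer 74

74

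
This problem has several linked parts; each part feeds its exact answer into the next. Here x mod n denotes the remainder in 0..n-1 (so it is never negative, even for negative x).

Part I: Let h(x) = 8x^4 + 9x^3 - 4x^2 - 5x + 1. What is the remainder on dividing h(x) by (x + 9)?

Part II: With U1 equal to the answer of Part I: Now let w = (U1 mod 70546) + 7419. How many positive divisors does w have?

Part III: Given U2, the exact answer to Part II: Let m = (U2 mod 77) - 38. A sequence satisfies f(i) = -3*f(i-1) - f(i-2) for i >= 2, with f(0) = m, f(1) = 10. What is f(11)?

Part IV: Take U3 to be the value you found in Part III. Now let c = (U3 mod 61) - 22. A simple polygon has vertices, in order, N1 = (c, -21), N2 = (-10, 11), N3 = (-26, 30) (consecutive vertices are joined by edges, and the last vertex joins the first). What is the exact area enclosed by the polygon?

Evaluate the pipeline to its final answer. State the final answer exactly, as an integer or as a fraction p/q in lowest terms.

28

Part I: remainder = value at the root: 8*(-9)^4 + 9*(-9)^3 - 4*(-9)^2 - 5*(-9)^1 + 1 = (52488) + (-6561) + (-324) + (45) + (1) = 45649; answer 45649
Part II: U1 = 45649; w = 53068; 53068 = 2^2 * 13267; number of divisors = (2+1) * (1+1) = 6; answer 6
Part III: U2 = 6; m = -32; f(2) = -3*(10) - 1*(-32) = 2; iterating: f(2)=2, f(3)=-16, f(4)=46, f(5)=-122, f(6)=320, f(7)=-838, f(8)=2194, f(9)=-5744, f(10)=15038, f(11)=-39370; answer -39370
Part IV: U3 = -39370; c = 14; cross terms: (14*11 - -10*-21)=-56, (-10*30 - -26*11)=-14, (-26*-21 - 14*30)=126; twice the area = |56| = 56; area = 28; answer 28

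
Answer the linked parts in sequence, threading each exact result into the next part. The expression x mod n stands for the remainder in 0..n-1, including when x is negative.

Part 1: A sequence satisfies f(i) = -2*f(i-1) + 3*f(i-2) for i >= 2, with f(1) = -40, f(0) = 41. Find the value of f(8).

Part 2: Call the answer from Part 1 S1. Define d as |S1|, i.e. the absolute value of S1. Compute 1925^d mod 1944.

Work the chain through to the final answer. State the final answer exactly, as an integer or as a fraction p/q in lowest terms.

Part 1: f(2) = -2*(-40) + 3*(41) = 203; iterating: f(2)=203, f(3)=-526, f(4)=1661, f(5)=-4900, f(6)=14783, f(7)=-44266, f(8)=132881; answer 132881
Part 2: S1 = 132881; d = 132881; squarings mod 1944: 1925^1=1925, 1925^2=361, 1925^4=73, 1925^8=1441, 1925^16=289, 1925^32=1873, 1925^64=1153, 1925^128=1657, 1925^256=721, 1925^512=793, 1925^1024=937, 1925^2048=1225, 1925^4096=1801, 1925^8192=1009, 1925^16384=1369, 1925^32768=145, 1925^65536=1585, 1925^131072=577; 1925^132881 = 1925^1 * 1925^16 * 1925^256 * 1925^512 * 1925^1024 * 1925^131072 = 1853 (mod 1944); answer 1853

1853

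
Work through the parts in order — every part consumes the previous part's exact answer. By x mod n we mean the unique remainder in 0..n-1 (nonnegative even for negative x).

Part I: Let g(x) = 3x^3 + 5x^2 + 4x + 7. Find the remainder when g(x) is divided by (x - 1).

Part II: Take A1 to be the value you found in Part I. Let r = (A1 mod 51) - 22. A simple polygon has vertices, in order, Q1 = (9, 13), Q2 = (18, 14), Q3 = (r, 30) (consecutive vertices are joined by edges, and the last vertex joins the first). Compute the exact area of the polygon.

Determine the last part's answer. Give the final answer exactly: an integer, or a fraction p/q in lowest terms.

Part I: remainder = value at the root: 3*(1)^3 + 5*(1)^2 + 4*(1)^1 + 7 = (3) + (5) + (4) + (7) = 19; answer 19
Part II: A1 = 19; r = -3; cross terms: (9*14 - 18*13)=-108, (18*30 - -3*14)=582, (-3*13 - 9*30)=-309; twice the area = |165| = 165; area = 165/2; answer 165/2

165/2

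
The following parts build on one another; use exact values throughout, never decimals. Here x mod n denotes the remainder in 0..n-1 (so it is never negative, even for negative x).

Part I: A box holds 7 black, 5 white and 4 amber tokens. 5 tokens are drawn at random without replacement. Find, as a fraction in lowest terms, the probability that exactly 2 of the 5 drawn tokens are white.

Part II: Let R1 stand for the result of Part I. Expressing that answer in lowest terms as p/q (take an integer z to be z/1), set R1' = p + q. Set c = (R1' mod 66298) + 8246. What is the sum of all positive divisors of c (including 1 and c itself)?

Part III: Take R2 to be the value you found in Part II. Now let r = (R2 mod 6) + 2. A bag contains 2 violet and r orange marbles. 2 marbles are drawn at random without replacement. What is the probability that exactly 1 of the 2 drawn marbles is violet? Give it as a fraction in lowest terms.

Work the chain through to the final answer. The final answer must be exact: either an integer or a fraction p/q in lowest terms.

2/3

Part I: total draws C(16,5) = 4368; favorable C(5,2)*C(11,3) = 1650; P = 275/728; answer 275/728
Part II: R1 = 275/728; threaded value p + q = 1003; c = 9249; 9249 = 3 * 3083; sigma = (1 + 3) * (1 + 3083) = 4 * 3084 = 12336; answer 12336
Part III: R2 = 12336; r = 2; total draws C(4,2) = 6; favorable C(2,1)*C(2,1) = 4; P = 2/3; answer 2/3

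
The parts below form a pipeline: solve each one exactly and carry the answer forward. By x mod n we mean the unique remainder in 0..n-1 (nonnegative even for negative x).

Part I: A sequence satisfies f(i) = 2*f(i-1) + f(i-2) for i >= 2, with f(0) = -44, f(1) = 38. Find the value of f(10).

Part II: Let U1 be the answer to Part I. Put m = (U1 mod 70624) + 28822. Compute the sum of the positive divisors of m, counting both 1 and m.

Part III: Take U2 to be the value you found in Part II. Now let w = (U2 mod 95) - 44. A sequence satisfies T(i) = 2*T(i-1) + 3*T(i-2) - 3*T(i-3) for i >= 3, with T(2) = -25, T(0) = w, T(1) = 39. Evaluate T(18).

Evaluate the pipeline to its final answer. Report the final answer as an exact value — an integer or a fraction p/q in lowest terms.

Part I: f(2) = 2*(38) + 1*(-44) = 32; iterating: f(2)=32, f(3)=102, f(4)=236, f(5)=574, f(6)=1384, f(7)=3342, f(8)=8068, f(9)=19478, f(10)=47024; answer 47024
Part II: U1 = 47024; m = 75846; 75846 = 2 * 3 * 12641; sigma = (1 + 2) * (1 + 3) * (1 + 12641) = 3 * 4 * 12642 = 151704; answer 151704
Part III: U2 = 151704; w = 40; T(3) = 2*(-25) + 3*(39) - 3*(40) = -53; iterating: T(3)=-53, T(4)=-298, T(5)=-680, T(6)=-2095, T(7)=-5336, T(8)=-14917, T(9)=-39557, T(10)=-107857, T(11)=-289634, T(12)=-784168, T(13)=-2113667, T(14)=-5710936, T(15)=-15410369, T(16)=-41612545, T(17)=-112323389, T(18)=-303253306; answer -303253306

-303253306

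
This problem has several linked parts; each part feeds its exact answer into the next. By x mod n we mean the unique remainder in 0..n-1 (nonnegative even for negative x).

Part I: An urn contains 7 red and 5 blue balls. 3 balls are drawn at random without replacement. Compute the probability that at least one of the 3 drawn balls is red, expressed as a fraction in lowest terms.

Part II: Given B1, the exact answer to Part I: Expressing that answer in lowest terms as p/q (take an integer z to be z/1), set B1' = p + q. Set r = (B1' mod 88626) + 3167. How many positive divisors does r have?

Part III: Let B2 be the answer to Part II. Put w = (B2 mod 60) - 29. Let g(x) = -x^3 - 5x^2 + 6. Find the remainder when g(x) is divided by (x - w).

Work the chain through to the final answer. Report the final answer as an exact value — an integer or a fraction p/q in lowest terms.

1358

Part I: total draws C(12,3) = 220; complement C(5,3) = 10; favorable 220 - 10 = 210; P = 21/22; answer 21/22
Part II: B1 = 21/22; threaded value p + q = 43; r = 3210; 3210 = 2 * 3 * 5 * 107; number of divisors = (1+1) * (1+1) * (1+1) * (1+1) = 16; answer 16
Part III: B2 = 16; w = -13; remainder = value at the root: -1*(-13)^3 - 5*(-13)^2 + 6 = (2197) + (-845) + (6) = 1358; answer 1358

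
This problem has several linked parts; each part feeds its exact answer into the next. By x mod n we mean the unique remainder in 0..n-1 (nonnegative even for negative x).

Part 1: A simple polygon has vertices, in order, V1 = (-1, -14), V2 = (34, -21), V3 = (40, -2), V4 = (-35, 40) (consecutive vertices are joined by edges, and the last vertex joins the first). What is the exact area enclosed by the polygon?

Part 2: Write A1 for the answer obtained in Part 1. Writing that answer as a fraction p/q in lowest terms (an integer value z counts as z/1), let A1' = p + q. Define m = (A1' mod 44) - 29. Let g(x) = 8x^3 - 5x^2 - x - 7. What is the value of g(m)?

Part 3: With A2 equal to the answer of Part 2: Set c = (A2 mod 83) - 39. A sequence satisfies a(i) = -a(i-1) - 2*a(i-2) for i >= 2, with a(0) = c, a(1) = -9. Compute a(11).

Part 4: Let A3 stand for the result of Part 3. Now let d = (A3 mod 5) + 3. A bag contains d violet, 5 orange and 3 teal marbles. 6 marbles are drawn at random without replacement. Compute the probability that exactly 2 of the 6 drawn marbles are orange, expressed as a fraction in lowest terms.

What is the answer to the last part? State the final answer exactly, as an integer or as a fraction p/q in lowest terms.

25/66

Part 1: cross terms: (-1*-21 - 34*-14)=497, (34*-2 - 40*-21)=772, (40*40 - -35*-2)=1530, (-35*-14 - -1*40)=530; twice the area = |3329| = 3329; area = 3329/2; answer 3329/2
Part 2: A1 = 3329/2; threaded value p + q = 3331; m = 2; 8*(2)^3 - 5*(2)^2 - 1*(2)^1 - 7 = (64) + (-20) + (-2) + (-7) = 35; answer 35
Part 3: A2 = 35; c = -4; a(2) = -1*(-9) - 2*(-4) = 17; iterating: a(2)=17, a(3)=1, a(4)=-35, a(5)=33, a(6)=37, a(7)=-103, a(8)=29, a(9)=177, a(10)=-235, a(11)=-119; answer -119
Part 4: A3 = -119; d = 4; total draws C(12,6) = 924; favorable C(5,2)*C(7,4) = 350; P = 25/66; answer 25/66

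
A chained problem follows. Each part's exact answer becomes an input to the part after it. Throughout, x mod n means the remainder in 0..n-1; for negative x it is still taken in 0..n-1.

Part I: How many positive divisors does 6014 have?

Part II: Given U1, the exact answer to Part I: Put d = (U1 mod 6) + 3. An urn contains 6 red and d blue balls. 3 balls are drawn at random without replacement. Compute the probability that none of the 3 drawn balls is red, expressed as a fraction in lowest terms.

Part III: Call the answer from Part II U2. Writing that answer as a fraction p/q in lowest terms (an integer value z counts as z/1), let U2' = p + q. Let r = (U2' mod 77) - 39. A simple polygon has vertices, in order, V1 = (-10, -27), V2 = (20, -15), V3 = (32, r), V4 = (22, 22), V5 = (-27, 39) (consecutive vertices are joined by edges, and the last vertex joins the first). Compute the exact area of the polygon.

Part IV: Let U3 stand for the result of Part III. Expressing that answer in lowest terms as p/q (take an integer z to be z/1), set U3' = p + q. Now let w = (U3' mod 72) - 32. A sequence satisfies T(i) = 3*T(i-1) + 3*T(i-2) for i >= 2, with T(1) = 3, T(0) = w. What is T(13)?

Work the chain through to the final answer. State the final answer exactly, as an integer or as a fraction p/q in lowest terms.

Part I: 6014 = 2 * 31 * 97; number of divisors = (1+1) * (1+1) * (1+1) = 8; answer 8
Part II: U1 = 8; d = 5; total draws C(11,3) = 165; favorable C(5,3) = 10; P = 2/33; answer 2/33
Part III: U2 = 2/33; threaded value p + q = 35; r = -4; cross terms: (-10*-15 - 20*-27)=690, (20*-4 - 32*-15)=400, (32*22 - 22*-4)=792, (22*39 - -27*22)=1452, (-27*-27 - -10*39)=1119; twice the area = |4453| = 4453; area = 4453/2; answer 4453/2
Part IV: U3 = 4453/2; threaded value p + q = 4455; w = 31; T(2) = 3*(3) + 3*(31) = 102; iterating: T(2)=102, T(3)=315, T(4)=1251, T(5)=4698, T(6)=17847, T(7)=67635, T(8)=256446, T(9)=972243, T(10)=3686067, T(11)=13974930, T(12)=52982991, T(13)=200873763; answer 200873763

200873763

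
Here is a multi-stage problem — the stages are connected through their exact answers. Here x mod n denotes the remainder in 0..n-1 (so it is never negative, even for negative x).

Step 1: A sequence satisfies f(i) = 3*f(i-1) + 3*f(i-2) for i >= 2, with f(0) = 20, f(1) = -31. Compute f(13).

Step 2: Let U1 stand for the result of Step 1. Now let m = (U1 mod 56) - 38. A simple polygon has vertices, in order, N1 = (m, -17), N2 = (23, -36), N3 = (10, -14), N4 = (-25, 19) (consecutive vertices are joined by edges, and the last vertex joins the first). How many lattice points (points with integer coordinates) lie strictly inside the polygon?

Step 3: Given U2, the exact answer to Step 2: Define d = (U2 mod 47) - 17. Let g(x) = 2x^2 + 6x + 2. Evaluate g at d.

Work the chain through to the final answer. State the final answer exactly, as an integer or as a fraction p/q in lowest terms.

218

Step 1: f(2) = 3*(-31) + 3*(20) = -33; iterating: f(2)=-33, f(3)=-192, f(4)=-675, f(5)=-2601, f(6)=-9828, f(7)=-37287, f(8)=-141345, f(9)=-535896, f(10)=-2031723, f(11)=-7702857, f(12)=-29203740, f(13)=-110719791; answer -110719791
Step 2: U1 = -110719791; m = 11; cross terms: (11*-36 - 23*-17)=-5, (23*-14 - 10*-36)=38, (10*19 - -25*-14)=-160, (-25*-17 - 11*19)=216; twice the area = |89| = 89; area = 89/2; boundary points = 1 + 1 + 1 + 36 = 39; strictly interior points = area - boundary/2 + 1 = 26; answer 26
Step 3: U2 = 26; d = 9; 2*(9)^2 + 6*(9)^1 + 2 = (162) + (54) + (2) = 218; answer 218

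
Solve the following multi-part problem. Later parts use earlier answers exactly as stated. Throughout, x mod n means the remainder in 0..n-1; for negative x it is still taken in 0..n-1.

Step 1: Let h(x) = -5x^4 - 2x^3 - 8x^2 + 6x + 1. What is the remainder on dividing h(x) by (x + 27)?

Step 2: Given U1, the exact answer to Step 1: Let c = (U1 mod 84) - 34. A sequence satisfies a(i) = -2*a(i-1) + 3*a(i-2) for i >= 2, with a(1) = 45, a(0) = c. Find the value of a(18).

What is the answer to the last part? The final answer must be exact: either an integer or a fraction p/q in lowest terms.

Step 1: remainder = value at the root: -5*(-27)^4 - 2*(-27)^3 - 8*(-27)^2 + 6*(-27)^1 + 1 = (-2657205) + (39366) + (-5832) + (-162) + (1) = -2623832; answer -2623832
Step 2: U1 = -2623832; c = 42; a(2) = -2*(45) + 3*(42) = 36; iterating: a(2)=36, a(3)=63, a(4)=-18, a(5)=225, a(6)=-504, a(7)=1683, a(8)=-4878, a(9)=14805, a(10)=-44244, a(11)=132903, a(12)=-398538, a(13)=1195785, a(14)=-3587184, a(15)=10761723, a(16)=-32284998, a(17)=96855165, a(18)=-290565324; answer -290565324

-290565324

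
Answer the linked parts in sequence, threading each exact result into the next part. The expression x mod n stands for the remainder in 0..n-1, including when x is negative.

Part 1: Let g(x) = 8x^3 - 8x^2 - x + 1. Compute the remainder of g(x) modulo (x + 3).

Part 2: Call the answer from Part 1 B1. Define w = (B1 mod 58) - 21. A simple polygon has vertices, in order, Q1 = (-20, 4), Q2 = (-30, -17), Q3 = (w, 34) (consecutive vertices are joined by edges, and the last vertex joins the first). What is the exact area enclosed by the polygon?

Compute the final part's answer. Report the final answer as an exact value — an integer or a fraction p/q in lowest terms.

Part 1: remainder = value at the root: 8*(-3)^3 - 8*(-3)^2 - 1*(-3)^1 + 1 = (-216) + (-72) + (3) + (1) = -284; answer -284
Part 2: B1 = -284; w = -15; cross terms: (-20*-17 - -30*4)=460, (-30*34 - -15*-17)=-1275, (-15*4 - -20*34)=620; twice the area = |-195| = 195; area = 195/2; answer 195/2

195/2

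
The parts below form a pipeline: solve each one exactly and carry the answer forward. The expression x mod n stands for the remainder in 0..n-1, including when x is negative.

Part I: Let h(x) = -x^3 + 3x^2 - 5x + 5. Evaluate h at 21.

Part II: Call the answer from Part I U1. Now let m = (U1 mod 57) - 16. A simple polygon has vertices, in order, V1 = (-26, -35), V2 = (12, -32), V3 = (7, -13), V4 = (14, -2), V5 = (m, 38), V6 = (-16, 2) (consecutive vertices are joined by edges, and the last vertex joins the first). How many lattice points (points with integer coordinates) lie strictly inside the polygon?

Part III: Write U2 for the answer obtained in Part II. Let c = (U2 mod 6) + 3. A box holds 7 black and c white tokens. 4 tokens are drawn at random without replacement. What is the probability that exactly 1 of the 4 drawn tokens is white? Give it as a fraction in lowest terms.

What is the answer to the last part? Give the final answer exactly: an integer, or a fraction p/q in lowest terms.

Part I: -1*(21)^3 + 3*(21)^2 - 5*(21)^1 + 5 = (-9261) + (1323) + (-105) + (5) = -8038; answer -8038
Part II: U1 = -8038; m = 40; cross terms: (-26*-32 - 12*-35)=1252, (12*-13 - 7*-32)=68, (7*-2 - 14*-13)=168, (14*38 - 40*-2)=612, (40*2 - -16*38)=688, (-16*-35 - -26*2)=612; twice the area = |3400| = 3400; area = 1700; boundary points = 1 + 1 + 1 + 2 + 4 + 1 = 10; strictly interior points = area - boundary/2 + 1 = 1696; answer 1696
Part III: U2 = 1696; c = 7; total draws C(14,4) = 1001; favorable C(7,1)*C(7,3) = 245; P = 35/143; answer 35/143

35/143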